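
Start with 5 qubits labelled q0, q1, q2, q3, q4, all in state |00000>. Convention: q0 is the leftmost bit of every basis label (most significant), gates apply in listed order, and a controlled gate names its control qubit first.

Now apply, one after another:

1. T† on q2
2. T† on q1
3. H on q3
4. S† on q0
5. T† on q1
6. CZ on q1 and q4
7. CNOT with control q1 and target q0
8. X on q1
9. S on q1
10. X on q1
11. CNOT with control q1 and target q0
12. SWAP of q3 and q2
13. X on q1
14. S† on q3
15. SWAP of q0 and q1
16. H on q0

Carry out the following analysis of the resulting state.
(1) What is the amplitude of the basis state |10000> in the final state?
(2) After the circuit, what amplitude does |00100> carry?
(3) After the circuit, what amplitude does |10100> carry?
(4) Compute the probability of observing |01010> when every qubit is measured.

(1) The amplitude on |10000> is -I/2.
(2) |00100> carries amplitude I/2 in the final state.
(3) The amplitude on |10100> is -I/2.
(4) A full measurement returns |01010> with probability 0.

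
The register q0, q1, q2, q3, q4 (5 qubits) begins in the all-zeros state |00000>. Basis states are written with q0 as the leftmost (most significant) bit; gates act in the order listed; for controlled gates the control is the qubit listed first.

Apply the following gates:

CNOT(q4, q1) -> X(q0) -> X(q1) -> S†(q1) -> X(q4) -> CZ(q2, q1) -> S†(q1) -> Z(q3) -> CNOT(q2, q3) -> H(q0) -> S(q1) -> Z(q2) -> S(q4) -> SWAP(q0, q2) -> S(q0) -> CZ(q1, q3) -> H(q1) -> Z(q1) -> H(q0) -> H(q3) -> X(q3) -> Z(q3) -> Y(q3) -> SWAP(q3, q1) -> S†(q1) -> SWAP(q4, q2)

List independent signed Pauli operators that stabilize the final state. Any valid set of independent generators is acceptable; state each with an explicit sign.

The final state is stabilized by the group generated by +XIIII, -IYIII, +IIIXI, -IIIIX, -IIZII; other independent generating sets are equally valid.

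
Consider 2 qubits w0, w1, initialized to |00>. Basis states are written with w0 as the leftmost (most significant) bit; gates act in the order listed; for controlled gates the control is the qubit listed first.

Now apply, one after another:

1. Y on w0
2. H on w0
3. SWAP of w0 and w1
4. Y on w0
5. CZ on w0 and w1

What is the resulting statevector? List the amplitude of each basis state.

After the circuit, the state carries amplitude 0 on |00>, 0 on |01>, -sqrt(2)/2 on |10>, -sqrt(2)/2 on |11>.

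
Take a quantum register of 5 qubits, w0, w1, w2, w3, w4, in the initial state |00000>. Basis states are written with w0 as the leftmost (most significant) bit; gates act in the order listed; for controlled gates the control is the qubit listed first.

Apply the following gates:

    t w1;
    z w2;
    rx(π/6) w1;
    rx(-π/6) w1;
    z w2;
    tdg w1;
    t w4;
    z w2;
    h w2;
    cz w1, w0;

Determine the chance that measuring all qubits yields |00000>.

The probability of measuring |00000> is 1/2. Key observation: gates 1-6 undo each other exactly, leaving only the rest of the circuit to track.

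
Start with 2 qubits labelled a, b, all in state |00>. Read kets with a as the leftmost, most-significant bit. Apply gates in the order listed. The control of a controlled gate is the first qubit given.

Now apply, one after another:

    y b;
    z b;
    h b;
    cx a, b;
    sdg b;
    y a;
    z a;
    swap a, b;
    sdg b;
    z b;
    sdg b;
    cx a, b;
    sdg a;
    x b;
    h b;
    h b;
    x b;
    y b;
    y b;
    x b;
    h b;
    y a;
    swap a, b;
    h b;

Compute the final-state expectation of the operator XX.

In the final state, XX has expectation -1.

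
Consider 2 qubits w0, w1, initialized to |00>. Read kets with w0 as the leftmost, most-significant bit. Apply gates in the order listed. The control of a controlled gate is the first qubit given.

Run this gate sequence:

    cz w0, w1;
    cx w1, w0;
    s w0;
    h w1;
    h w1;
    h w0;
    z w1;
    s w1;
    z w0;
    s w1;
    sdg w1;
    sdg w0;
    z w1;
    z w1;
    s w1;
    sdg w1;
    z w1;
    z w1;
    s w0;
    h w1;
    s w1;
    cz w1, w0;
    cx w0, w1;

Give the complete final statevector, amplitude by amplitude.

The final amplitudes are 1/2 on |00>, I/2 on |01>, I/2 on |10>, -1/2 on |11>. Key observation: steps 12-19 multiply out to the identity, so the circuit reduces to the remaining gates.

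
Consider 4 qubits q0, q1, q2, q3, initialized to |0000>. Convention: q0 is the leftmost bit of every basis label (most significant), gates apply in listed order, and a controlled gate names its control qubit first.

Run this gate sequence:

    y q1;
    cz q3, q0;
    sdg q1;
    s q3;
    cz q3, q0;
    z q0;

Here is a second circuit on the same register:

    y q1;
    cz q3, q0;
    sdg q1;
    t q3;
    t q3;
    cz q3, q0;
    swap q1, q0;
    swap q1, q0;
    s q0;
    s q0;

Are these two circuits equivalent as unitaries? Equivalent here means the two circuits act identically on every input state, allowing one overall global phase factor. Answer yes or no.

Yes: on every input state the two circuits agree up to one overall phase factor.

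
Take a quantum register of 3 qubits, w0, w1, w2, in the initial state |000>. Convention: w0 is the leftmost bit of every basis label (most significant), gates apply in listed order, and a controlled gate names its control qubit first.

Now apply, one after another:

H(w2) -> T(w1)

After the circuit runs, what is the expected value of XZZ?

The expectation value of XZZ is 0.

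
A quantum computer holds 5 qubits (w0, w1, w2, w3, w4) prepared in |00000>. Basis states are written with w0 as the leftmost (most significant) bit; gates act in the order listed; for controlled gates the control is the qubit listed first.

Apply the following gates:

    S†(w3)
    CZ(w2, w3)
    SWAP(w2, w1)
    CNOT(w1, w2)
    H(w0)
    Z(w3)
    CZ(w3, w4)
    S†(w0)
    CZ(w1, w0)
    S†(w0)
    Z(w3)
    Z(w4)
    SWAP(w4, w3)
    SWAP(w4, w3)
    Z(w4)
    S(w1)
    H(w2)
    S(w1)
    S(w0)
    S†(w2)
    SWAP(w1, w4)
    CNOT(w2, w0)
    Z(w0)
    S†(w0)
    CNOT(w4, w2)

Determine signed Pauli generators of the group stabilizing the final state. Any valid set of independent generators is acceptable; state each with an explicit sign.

The final state is stabilized by the group generated by +XIZII, -ZIXII, +IZIII, +IIIZI, +IIIIZ; other independent generating sets are equally valid. Key observation: gates 12-15 undo each other exactly, leaving only the rest of the circuit to track.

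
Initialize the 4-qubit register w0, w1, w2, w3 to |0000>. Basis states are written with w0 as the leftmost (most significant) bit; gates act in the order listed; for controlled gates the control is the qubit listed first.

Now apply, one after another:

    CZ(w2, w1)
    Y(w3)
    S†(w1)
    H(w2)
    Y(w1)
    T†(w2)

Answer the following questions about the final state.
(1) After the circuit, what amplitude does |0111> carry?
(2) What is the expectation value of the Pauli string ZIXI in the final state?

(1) The amplitude on |0111> is sqrt(2)*exp(3*I*pi/4)/2.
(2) The observable ZIXI averages to sqrt(2)/2.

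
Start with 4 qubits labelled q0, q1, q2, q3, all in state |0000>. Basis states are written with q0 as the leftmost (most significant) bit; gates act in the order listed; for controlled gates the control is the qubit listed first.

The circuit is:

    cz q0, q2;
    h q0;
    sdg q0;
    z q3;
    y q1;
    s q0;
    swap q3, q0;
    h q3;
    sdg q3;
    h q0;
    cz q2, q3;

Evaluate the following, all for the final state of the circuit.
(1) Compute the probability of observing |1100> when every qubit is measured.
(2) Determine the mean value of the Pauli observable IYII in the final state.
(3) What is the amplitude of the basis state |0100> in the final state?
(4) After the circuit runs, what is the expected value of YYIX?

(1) Outcome |1100> occurs with probability 1/2.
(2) The expectation value of IYII is 0.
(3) |0100> carries amplitude sqrt(2)*I/2 in the final state.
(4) The expectation value of YYIX is 0.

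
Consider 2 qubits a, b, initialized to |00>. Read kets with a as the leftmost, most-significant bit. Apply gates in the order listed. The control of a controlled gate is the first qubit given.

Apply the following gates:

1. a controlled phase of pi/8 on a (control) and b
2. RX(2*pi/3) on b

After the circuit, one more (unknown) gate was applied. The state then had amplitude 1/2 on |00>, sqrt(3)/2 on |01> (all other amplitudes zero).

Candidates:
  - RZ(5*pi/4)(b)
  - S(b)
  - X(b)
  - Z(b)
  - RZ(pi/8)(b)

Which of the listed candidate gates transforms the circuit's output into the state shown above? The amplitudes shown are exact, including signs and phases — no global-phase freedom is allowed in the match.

It was S(b) that produced the state shown.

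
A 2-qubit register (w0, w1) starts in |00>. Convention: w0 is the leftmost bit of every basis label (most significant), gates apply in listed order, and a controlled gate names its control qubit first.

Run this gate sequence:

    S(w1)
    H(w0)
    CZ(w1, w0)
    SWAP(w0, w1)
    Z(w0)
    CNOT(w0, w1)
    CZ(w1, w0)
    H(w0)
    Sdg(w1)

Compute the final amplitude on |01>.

The final state's coefficient on |01> equals -I/2.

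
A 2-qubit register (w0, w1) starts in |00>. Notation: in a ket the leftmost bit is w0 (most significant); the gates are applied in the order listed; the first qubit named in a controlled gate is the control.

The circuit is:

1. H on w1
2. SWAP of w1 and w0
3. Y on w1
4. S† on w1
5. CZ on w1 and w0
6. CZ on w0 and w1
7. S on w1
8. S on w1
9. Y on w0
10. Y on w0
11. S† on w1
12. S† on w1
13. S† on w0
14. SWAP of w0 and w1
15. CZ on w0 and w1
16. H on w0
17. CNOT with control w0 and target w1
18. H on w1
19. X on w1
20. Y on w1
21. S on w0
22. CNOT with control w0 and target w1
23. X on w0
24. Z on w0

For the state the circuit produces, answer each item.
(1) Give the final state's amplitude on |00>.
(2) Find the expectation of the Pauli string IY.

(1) The final state's coefficient on |00> equals sqrt(2)*(-1 + I)/4. Key observation: steps 7-12 multiply out to the identity, so the circuit reduces to the remaining gates.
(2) The observable IY averages to 1.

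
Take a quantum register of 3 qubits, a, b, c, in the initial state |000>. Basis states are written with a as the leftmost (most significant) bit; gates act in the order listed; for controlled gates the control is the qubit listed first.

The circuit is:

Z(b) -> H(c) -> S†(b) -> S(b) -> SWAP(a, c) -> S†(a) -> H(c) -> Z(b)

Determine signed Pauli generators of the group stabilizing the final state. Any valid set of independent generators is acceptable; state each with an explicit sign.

One valid set of independent stabilizer generators is -YII, +IIX, +IZI (any independent generating set of the same group is equally correct).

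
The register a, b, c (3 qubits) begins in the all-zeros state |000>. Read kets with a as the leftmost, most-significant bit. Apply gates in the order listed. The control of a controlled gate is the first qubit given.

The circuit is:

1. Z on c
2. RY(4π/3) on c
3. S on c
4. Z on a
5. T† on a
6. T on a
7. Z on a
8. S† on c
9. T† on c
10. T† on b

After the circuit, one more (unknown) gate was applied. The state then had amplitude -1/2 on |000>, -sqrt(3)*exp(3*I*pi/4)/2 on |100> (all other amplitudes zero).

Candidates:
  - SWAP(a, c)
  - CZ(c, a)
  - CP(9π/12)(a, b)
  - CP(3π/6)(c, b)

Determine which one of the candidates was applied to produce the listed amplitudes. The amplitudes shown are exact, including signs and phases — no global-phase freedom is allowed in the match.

The applied gate was SWAP(a, c). Key observation: steps 3-8 multiply out to the identity, so the circuit reduces to the remaining gates.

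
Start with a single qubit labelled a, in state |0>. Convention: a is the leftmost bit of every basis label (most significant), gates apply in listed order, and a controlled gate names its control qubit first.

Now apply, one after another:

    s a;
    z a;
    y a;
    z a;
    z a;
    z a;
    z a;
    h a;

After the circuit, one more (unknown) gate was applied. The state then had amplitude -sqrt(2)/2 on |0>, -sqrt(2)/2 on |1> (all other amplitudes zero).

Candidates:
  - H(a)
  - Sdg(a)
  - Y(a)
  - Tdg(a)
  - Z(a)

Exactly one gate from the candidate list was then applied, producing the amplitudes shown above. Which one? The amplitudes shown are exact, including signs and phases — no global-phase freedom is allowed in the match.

The unique candidate consistent with the amplitudes is Y(a).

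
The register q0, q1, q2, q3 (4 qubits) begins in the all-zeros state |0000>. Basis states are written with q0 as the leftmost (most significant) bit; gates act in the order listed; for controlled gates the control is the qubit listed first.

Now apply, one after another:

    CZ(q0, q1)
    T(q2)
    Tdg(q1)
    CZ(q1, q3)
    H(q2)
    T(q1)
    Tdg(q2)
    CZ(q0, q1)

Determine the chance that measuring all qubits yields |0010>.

A full measurement returns |0010> with probability 1/2.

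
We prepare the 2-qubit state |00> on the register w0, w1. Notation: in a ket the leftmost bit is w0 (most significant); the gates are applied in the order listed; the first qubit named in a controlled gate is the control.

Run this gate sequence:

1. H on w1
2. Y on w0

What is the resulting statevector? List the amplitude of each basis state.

After the circuit, the state carries amplitude 0 on |00>, 0 on |01>, sqrt(2)*I/2 on |10>, sqrt(2)*I/2 on |11>.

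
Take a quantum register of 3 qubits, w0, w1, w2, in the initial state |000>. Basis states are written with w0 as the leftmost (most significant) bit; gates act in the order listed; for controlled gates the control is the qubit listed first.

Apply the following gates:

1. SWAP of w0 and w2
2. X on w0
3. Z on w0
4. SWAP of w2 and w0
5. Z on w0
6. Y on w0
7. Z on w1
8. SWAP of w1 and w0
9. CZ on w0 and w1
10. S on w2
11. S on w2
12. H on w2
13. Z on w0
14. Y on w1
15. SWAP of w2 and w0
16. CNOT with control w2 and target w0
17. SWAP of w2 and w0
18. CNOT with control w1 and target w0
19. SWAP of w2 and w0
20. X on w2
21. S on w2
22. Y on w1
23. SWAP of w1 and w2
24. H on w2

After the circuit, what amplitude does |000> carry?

|000> carries amplitude 0 in the final state.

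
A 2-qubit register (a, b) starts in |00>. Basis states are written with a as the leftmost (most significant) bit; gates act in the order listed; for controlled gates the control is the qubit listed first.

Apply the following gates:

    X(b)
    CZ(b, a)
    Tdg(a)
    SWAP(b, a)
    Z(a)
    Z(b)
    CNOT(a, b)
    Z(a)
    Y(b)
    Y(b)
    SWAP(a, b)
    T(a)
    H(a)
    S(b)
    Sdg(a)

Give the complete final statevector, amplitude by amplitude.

After the circuit, the state carries amplitude 0 on |00>, sqrt(2)*exp(3*I*pi/4)/2 on |01>, 0 on |10>, -sqrt(2)*exp(I*pi/4)/2 on |11>.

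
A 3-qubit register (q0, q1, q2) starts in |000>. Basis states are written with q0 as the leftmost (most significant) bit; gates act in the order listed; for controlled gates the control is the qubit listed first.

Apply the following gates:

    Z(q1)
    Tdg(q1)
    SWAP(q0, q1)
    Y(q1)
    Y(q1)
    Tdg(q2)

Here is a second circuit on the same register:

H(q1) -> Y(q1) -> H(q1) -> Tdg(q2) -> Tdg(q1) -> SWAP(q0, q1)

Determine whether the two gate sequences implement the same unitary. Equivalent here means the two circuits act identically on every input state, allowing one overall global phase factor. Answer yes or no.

No: there is an input state on which the two circuits produce genuinely different outputs (not merely differing by a phase).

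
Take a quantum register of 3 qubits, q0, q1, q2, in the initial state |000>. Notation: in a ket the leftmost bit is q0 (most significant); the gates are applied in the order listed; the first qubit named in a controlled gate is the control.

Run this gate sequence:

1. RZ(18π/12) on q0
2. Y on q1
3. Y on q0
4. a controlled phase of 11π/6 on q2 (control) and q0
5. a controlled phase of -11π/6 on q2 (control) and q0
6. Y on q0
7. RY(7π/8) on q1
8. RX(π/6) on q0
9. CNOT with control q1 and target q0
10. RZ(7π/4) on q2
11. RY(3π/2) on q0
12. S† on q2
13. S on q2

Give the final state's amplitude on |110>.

The amplitude on |110> is (-1 + sqrt(3) - sqrt(3)*I - I)*exp(3*I*pi/8)*sin(pi/16)/4.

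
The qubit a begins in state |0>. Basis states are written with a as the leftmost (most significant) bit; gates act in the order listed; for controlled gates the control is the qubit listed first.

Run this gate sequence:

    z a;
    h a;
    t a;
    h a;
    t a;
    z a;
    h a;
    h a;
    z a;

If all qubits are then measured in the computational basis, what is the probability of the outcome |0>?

The probability of measuring |0> is sqrt(2)/4 + 1/2. Key observation: steps 6-9 multiply out to the identity, so the circuit reduces to the remaining gates.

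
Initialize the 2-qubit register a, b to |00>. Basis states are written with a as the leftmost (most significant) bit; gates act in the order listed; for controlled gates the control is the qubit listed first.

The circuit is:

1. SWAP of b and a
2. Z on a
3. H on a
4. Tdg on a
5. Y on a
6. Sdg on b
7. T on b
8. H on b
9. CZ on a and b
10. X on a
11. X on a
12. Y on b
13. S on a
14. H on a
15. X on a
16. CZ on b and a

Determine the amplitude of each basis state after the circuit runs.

The final amplitudes are sqrt(2)*(exp(3*I*pi/4) + I)/4 on |00>, sqrt(2)*(-exp(3*I*pi/4) + I)/4 on |01>, sqrt(2)*(-I + exp(3*I*pi/4))/4 on |10>, sqrt(2)*(exp(3*I*pi/4) + I)/4 on |11>.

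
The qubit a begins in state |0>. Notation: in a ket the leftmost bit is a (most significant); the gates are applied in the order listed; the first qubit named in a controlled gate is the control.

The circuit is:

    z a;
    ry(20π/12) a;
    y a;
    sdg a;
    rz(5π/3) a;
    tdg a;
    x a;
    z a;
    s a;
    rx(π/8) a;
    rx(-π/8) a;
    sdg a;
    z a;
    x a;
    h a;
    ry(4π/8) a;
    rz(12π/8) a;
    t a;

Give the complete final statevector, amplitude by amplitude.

The final amplitudes are sqrt(3)*exp(5*I*pi/6)/2 on |0>, -exp(2*I*pi/3)/2 on |1>. Key observation: the block from step 7 through step 14 cancels to the identity and can be dropped.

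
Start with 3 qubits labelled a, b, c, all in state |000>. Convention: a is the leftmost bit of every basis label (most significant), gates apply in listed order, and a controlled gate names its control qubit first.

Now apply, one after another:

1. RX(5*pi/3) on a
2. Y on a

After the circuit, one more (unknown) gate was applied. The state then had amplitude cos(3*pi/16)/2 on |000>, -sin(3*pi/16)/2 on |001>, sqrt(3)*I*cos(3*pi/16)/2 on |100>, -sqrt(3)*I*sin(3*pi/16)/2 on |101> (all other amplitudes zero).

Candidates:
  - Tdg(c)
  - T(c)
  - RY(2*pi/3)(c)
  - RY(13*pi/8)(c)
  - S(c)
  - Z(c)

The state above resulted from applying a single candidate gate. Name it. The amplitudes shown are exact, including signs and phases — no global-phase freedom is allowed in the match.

It was RY(13*pi/8)(c) that produced the state shown.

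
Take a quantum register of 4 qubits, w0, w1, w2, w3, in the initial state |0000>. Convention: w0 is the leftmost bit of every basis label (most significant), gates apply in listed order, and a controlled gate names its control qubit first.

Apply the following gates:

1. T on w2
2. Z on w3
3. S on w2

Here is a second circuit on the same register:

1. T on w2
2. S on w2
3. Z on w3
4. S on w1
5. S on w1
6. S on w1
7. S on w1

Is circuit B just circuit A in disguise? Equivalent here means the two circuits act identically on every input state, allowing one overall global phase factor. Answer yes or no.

Yes, they are equivalent — the unitaries differ by at most a global phase.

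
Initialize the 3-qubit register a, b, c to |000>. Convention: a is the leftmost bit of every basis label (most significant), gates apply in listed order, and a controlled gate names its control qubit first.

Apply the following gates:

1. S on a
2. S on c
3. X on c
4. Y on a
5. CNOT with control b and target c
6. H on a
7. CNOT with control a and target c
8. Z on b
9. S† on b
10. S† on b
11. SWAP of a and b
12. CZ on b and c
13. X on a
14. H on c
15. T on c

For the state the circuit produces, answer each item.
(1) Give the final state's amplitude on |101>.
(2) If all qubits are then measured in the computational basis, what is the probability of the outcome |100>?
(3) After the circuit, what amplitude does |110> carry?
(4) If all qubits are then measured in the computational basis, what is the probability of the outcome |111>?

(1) The final state's coefficient on |101> equals -exp(3*I*pi/4)/2.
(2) The probability of measuring |100> is 1/4.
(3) The final state's coefficient on |110> equals -I/2.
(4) A full measurement returns |111> with probability 1/4.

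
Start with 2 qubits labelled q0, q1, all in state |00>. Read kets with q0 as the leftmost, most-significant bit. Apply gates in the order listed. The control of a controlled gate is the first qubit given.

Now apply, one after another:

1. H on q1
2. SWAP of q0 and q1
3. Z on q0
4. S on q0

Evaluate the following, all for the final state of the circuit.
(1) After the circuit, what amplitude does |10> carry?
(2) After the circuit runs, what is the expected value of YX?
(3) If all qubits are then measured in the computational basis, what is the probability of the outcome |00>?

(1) |10> carries amplitude -sqrt(2)*I/2 in the final state.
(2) In the final state, YX has expectation 0.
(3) Outcome |00> occurs with probability 1/2.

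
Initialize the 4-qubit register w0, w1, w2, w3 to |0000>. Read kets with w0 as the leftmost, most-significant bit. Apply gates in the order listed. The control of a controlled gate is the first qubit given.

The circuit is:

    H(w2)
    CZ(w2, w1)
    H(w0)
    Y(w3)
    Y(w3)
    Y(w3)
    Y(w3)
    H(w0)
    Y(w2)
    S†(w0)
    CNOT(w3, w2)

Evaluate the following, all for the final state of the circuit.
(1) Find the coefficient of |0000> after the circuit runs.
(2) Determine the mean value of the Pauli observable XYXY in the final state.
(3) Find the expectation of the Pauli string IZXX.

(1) The amplitude on |0000> is -sqrt(2)*I/2. Key observation: steps 3-8 multiply out to the identity, so the circuit reduces to the remaining gates.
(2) The observable XYXY averages to 0.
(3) The observable IZXX averages to 0.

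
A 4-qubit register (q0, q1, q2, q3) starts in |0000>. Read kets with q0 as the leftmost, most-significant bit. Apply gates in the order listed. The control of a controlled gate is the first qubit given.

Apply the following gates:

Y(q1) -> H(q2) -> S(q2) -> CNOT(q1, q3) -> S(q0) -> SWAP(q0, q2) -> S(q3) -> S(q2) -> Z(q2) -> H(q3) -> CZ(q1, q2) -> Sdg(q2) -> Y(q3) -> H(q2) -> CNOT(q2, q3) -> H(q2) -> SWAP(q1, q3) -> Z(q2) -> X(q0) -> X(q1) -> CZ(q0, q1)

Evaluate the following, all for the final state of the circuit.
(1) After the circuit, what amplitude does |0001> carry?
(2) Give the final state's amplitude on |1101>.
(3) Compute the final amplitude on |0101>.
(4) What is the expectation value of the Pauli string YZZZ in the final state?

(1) The amplitude on |0001> is 1/2.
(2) The final state's coefficient on |1101> equals I/2.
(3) The final state's coefficient on |0101> equals 1/2.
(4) In the final state, YZZZ has expectation 1.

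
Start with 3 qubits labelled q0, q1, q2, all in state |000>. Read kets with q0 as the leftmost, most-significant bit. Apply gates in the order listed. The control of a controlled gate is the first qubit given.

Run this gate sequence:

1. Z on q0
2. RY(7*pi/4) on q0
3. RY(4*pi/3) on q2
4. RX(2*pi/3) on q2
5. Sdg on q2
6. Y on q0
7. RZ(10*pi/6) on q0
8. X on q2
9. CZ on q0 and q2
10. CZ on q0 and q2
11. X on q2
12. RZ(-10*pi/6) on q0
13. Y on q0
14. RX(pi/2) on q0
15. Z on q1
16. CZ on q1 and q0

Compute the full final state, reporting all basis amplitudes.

The resulting statevector has amplitude -sqrt(2)*(1 - I)*((1 - 2*I)*sqrt(sqrt(2) + 2) + sqrt(2 - sqrt(2))*(2 + I))/16 on |000>, -sqrt(6)*sqrt(sqrt(2) + 2)/16 - sqrt(6)*sqrt(2 - sqrt(2))/16 - sqrt(6)*I*sqrt(2 - sqrt(2))/16 + sqrt(6)*I*sqrt(sqrt(2) + 2)/16 on |001>, 0 on |010>, 0 on |011>, sqrt(2)*(1 - I)*((1 - 2*I)*sqrt(2 - sqrt(2)) + (2 + I)*sqrt(sqrt(2) + 2))/16 on |100>, sqrt(6)*sqrt(2 - sqrt(2))/16 + sqrt(6)*sqrt(sqrt(2) + 2)/16 - sqrt(6)*I*sqrt(2 - sqrt(2))/16 + sqrt(6)*I*sqrt(sqrt(2) + 2)/16 on |101>, 0 on |110>, 0 on |111>. Key observation: the block from step 6 through step 13 cancels to the identity and can be dropped.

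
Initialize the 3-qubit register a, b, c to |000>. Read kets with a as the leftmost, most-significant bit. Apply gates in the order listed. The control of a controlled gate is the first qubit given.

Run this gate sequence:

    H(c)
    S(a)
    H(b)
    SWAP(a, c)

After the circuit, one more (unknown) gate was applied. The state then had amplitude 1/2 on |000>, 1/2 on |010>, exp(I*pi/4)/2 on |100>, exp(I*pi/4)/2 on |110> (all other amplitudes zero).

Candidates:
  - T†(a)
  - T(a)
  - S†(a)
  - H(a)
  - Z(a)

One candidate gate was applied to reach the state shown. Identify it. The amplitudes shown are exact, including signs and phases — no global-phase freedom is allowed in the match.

It was T(a) that produced the state shown.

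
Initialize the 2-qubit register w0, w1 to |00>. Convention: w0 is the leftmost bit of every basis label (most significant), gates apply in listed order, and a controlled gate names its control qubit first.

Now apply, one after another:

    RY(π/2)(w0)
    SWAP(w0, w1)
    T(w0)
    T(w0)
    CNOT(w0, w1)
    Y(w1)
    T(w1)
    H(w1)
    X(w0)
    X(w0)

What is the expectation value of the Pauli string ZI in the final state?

The observable ZI averages to 1. Key observation: gates 9-10 undo each other exactly, leaving only the rest of the circuit to track.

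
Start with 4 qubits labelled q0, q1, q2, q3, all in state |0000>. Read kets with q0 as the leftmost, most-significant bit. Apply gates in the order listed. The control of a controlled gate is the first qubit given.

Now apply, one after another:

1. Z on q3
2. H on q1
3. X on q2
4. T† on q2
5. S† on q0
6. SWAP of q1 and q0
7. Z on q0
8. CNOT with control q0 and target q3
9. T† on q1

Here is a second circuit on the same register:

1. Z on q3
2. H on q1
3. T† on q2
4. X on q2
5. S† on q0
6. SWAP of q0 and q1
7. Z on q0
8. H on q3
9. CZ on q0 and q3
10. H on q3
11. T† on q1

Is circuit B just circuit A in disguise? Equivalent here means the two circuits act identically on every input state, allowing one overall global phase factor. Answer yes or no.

No: there is an input state on which the two circuits produce genuinely different outputs (not merely differing by a phase).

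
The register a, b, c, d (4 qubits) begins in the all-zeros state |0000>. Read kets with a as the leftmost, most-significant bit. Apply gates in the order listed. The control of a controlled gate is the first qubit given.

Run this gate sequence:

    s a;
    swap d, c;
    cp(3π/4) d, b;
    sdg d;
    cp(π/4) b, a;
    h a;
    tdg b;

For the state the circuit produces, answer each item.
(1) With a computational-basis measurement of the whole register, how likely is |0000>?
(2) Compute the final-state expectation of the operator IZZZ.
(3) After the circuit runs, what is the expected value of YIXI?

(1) A full measurement returns |0000> with probability 1/2.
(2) The observable IZZZ averages to 1.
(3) The expectation value of YIXI is 0.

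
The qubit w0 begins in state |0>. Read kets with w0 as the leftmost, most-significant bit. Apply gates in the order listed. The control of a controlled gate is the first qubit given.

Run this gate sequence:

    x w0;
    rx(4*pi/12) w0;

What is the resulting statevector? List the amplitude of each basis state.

The final amplitudes are -I/2 on |0>, sqrt(3)/2 on |1>.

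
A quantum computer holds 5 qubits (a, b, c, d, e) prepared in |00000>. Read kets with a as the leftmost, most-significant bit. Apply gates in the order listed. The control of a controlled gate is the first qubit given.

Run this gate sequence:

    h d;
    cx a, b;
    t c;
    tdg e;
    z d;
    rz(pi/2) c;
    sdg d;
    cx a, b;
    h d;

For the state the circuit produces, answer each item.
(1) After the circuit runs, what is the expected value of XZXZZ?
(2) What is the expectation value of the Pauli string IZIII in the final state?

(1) The expectation value of XZXZZ is 0.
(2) The expectation value of IZIII is 1.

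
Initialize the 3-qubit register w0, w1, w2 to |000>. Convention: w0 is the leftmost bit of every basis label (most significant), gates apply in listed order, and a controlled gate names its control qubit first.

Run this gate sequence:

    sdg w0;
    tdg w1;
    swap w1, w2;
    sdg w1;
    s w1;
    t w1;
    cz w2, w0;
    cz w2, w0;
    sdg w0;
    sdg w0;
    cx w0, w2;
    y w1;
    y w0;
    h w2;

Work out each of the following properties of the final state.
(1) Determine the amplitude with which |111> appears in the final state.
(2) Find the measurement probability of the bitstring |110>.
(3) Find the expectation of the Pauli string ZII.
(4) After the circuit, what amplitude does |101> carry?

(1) The amplitude on |111> is -sqrt(2)/2. Key observation: gates 7-8 undo each other exactly, leaving only the rest of the circuit to track.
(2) The probability of measuring |110> is 1/2.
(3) The observable ZII averages to -1.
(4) The final state's coefficient on |101> equals 0.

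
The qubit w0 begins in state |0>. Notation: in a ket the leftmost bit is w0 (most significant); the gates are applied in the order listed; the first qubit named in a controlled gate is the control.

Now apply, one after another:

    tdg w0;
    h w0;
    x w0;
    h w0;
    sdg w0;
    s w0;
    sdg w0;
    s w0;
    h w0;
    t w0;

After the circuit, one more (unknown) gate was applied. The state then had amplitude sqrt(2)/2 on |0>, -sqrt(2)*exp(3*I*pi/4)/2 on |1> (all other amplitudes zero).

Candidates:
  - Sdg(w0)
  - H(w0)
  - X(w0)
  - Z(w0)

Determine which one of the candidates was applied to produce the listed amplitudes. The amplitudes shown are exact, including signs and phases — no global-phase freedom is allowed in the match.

The unique candidate consistent with the amplitudes is Sdg(w0).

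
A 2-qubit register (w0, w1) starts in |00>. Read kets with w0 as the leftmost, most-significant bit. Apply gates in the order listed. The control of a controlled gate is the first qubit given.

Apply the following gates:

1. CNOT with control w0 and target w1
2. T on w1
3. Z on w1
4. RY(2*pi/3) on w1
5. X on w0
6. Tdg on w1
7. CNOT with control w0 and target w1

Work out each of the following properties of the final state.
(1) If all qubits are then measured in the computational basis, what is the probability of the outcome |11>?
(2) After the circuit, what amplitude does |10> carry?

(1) Outcome |11> occurs with probability 1/4.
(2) The final state's coefficient on |10> equals -sqrt(3)*exp(3*I*pi/4)/2.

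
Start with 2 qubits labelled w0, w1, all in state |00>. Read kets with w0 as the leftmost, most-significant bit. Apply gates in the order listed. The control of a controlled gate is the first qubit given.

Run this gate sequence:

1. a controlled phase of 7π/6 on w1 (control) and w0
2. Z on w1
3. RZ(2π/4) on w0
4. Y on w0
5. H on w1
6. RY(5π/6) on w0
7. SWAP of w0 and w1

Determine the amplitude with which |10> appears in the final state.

The amplitude on |10> is (-sqrt(3) - 1)*exp(I*pi/4)/4.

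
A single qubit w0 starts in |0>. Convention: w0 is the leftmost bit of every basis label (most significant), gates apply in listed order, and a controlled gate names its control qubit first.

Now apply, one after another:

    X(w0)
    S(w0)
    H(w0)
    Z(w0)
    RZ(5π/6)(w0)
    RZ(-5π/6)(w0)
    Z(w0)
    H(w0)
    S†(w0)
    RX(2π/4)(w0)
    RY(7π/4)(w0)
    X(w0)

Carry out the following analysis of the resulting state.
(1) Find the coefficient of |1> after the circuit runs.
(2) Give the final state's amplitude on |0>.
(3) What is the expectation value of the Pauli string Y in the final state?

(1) |1> carries amplitude -sqrt(2)*sqrt(2 - sqrt(2))/4 + sqrt(2)*I*sqrt(sqrt(2) + 2)/4 in the final state. Key observation: steps 2-9 multiply out to the identity, so the circuit reduces to the remaining gates.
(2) The amplitude on |0> is -sqrt(2)*sqrt(sqrt(2) + 2)/4 - sqrt(2)*I*sqrt(2 - sqrt(2))/4.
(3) The observable Y averages to -1.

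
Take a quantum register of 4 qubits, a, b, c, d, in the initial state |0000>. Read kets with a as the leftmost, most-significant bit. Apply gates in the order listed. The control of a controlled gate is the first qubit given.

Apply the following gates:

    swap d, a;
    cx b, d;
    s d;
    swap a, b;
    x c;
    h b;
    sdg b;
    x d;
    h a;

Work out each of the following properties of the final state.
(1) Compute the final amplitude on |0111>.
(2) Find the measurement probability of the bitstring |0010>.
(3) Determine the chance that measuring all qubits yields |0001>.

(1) The amplitude on |0111> is -I/2.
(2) Outcome |0010> occurs with probability 0.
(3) The probability of measuring |0001> is 0.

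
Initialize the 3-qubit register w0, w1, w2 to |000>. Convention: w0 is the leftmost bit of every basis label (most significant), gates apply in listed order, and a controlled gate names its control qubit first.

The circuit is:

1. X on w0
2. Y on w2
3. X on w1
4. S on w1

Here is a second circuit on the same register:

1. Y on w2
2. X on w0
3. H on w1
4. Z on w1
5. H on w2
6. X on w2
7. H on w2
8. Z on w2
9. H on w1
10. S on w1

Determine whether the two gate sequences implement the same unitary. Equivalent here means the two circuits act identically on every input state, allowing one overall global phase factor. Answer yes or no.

Yes, they are equivalent — the unitaries differ by at most a global phase.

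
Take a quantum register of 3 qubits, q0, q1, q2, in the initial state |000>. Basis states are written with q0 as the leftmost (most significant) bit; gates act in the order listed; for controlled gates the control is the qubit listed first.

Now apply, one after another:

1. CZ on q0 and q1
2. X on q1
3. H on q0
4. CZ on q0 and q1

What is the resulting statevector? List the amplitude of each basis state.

The final amplitudes are sqrt(2)/2 on |010>, -sqrt(2)/2 on |110>, and 0 on every other basis state.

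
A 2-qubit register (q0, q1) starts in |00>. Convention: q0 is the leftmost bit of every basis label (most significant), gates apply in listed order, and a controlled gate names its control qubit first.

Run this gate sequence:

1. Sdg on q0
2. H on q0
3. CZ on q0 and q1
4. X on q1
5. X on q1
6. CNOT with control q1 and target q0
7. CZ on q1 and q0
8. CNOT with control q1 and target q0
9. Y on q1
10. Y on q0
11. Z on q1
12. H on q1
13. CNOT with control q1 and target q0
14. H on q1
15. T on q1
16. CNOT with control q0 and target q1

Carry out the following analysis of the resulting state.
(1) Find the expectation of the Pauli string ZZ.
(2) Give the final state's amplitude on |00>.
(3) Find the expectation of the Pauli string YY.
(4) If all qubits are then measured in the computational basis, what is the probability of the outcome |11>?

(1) The expectation value of ZZ is 1.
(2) |00> carries amplitude -sqrt(2)/2 in the final state.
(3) The observable YY averages to 1.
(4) Outcome |11> occurs with probability 1/2.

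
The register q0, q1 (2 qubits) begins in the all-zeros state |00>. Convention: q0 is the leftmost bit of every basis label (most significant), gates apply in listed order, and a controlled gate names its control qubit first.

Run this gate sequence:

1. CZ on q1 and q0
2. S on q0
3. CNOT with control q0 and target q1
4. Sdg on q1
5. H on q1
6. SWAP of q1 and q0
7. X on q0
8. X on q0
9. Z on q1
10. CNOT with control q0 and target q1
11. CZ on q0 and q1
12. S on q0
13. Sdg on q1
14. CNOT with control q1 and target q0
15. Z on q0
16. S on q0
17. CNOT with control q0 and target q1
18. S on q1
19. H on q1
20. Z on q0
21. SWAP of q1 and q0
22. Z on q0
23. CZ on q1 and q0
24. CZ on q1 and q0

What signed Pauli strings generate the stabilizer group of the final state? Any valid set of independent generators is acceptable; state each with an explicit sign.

The final state is stabilized by the group generated by -YI, +IZ; other independent generating sets are equally valid. Key observation: steps 7-8 multiply out to the identity, so the circuit reduces to the remaining gates.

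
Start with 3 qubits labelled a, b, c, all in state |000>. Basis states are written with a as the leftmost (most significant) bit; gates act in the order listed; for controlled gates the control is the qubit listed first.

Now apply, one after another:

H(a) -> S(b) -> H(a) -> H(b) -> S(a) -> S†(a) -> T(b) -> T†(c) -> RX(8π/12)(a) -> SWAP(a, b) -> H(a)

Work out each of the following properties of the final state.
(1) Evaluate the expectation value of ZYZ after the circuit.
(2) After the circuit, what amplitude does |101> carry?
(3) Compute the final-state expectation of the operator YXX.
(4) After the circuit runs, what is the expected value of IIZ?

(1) The expectation value of ZYZ is -sqrt(6)/4. Key observation: the block from step 5 through step 6 cancels to the identity and can be dropped.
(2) The amplitude on |101> is 0.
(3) The expectation value of YXX is 0.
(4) The expectation value of IIZ is 1.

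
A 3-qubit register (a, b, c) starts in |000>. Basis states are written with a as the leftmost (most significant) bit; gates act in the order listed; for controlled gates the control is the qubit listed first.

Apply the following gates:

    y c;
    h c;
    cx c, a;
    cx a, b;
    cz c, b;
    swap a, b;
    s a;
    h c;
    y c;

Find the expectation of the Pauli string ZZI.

In the final state, ZZI has expectation 1.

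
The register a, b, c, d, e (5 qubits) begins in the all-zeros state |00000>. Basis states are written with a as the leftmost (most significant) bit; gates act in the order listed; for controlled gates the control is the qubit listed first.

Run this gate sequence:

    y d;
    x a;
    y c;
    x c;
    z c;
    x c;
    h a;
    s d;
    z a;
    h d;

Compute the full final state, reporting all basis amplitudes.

After the circuit, the state carries amplitude -I/2 on |00100>, I/2 on |00110>, -I/2 on |10100>, I/2 on |10110>, and 0 on every other basis state.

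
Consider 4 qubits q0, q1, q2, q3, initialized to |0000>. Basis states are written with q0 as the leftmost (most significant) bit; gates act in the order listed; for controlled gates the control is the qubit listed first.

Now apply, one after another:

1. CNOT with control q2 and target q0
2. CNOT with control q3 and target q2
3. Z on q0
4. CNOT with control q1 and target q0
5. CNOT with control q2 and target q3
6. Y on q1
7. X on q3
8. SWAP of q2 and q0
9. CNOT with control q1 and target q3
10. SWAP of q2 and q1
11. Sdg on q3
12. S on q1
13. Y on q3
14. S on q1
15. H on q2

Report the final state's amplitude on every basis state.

The final amplitudes are -sqrt(2)/2 on |0001>, sqrt(2)/2 on |0011>, and 0 on every other basis state.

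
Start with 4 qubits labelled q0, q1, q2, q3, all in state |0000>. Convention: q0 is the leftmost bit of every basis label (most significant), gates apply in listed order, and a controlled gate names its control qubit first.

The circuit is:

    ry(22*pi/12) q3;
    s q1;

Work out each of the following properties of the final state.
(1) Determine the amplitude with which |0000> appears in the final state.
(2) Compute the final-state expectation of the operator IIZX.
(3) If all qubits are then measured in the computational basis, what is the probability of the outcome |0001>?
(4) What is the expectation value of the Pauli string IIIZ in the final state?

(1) The final state's coefficient on |0000> equals -sqrt(6)/4 - sqrt(2)/4.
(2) The expectation value of IIZX is -1/2.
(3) A full measurement returns |0001> with probability 1/2 - sqrt(3)/4.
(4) In the final state, IIIZ has expectation sqrt(3)/2.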